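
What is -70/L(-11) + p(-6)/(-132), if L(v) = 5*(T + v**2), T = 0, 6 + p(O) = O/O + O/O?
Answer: -31/363 ≈ -0.085399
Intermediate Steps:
p(O) = -4 (p(O) = -6 + (O/O + O/O) = -6 + (1 + 1) = -6 + 2 = -4)
L(v) = 5*v**2 (L(v) = 5*(0 + v**2) = 5*v**2)
-70/L(-11) + p(-6)/(-132) = -70/(5*(-11)**2) - 4/(-132) = -70/(5*121) - 4*(-1/132) = -70/605 + 1/33 = -70*1/605 + 1/33 = -14/121 + 1/33 = -31/363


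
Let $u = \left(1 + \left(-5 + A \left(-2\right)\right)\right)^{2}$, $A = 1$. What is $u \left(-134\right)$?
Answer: $-4824$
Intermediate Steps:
$u = 36$ ($u = \left(1 + \left(-5 + 1 \left(-2\right)\right)\right)^{2} = \left(1 - 7\right)^{2} = \left(-6\right)^{2} = 36$)
$u \left(-134\right) = 36 \left(-134\right) = -4824$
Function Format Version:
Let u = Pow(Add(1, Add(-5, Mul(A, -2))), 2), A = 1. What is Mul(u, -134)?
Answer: -4824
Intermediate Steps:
u = 36 (u = Pow(Add(1, Add(-5, Mul(1, -2))), 2) = Pow(Add(1, Add(-5, -2)), 2) = Pow(Add(1, -7), 2) = Pow(-6, 2) = 36)
Mul(u, -134) = Mul(36, -134) = -4824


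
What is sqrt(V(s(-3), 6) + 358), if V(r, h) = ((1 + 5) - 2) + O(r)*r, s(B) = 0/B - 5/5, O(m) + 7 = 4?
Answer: sqrt(365) ≈ 19.105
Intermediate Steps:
O(m) = -3 (O(m) = -7 + 4 = -3)
s(B) = -1 (s(B) = 0 - 5*1/5 = 0 - 1 = -1)
V(r, h) = 4 - 3*r (V(r, h) = ((1 + 5) - 2) - 3*r = (6 - 2) - 3*r = 4 - 3*r)
sqrt(V(s(-3), 6) + 358) = sqrt((4 - 3*(-1)) + 358) = sqrt((4 + 3) + 358) = sqrt(7 + 358) = sqrt(365)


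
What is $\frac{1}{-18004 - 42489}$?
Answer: $- \frac{1}{60493} \approx -1.6531 \cdot 10^{-5}$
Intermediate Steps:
$\frac{1}{-18004 - 42489} = \frac{1}{-60493} = - \frac{1}{60493}$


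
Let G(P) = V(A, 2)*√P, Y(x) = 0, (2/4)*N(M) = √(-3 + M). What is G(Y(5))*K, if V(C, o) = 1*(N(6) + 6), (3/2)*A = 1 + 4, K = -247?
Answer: 0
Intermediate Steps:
N(M) = 2*√(-3 + M)
A = 10/3 (A = 2*(1 + 4)/3 = (⅔)*5 = 10/3 ≈ 3.3333)
V(C, o) = 6 + 2*√3 (V(C, o) = 1*(2*√(-3 + 6) + 6) = 1*(2*√3 + 6) = 1*(6 + 2*√3) = 6 + 2*√3)
G(P) = √P*(6 + 2*√3) (G(P) = (6 + 2*√3)*√P = √P*(6 + 2*√3))
G(Y(5))*K = (2*√0*(3 + √3))*(-247) = (2*0*(3 + √3))*(-247) = 0*(-247) = 0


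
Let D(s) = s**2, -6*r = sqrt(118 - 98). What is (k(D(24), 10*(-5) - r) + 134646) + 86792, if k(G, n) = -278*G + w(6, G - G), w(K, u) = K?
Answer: 61316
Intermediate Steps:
r = -sqrt(5)/3 (r = -sqrt(118 - 98)/6 = -sqrt(5)/3 ≈ -0.74536)
k(G, n) = 6 - 278*G (k(G, n) = -278*G + 6 = 6 - 278*G)
(k(D(24), 10*(-5) - r) + 134646) + 86792 = ((6 - 278*24**2) + 134646) + 86792 = ((6 - 278*576) + 134646) + 86792 = ((6 - 160128) + 134646) + 86792 = (-160122 + 134646) + 86792 = -25476 + 86792 = 61316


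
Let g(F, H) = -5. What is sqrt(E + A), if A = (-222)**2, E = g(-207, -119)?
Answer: sqrt(49279) ≈ 221.99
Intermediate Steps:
E = -5
A = 49284
sqrt(E + A) = sqrt(-5 + 49284) = sqrt(49279)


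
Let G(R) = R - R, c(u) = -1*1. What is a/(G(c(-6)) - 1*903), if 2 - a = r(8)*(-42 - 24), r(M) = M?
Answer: -530/903 ≈ -0.58693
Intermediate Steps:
c(u) = -1
a = 530 (a = 2 - 8*(-42 - 24) = 2 - 8*(-66) = 2 - 1*(-528) = 2 + 528 = 530)
G(R) = 0
a/(G(c(-6)) - 1*903) = 530/(0 - 1*903) = 530/(0 - 903) = 530/(-903) = 530*(-1/903) = -530/903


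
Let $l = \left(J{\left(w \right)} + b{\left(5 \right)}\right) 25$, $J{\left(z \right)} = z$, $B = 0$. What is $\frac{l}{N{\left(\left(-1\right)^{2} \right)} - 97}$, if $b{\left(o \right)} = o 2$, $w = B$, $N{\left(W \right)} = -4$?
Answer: $- \frac{250}{101} \approx -2.4752$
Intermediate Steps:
$w = 0$
$b{\left(o \right)} = 2 o$
$l = 250$ ($l = \left(0 + 2 \cdot 5\right) 25 = \left(0 + 10\right) 25 = 10 \cdot 25 = 250$)
$\frac{l}{N{\left(\left(-1\right)^{2} \right)} - 97} = \frac{1}{-4 - 97} \cdot 250 = \frac{1}{-101} \cdot 250 = \left(- \frac{1}{101}\right) 250 = - \frac{250}{101}$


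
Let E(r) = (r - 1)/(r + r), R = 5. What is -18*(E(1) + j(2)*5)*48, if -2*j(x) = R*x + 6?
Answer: 34560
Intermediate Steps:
E(r) = (-1 + r)/(2*r) (E(r) = (-1 + r)/((2*r)) = (-1 + r)*(1/(2*r)) = (-1 + r)/(2*r))
j(x) = -3 - 5*x/2 (j(x) = -(5*x + 6)/2 = -(6 + 5*x)/2 = -3 - 5*x/2)
-18*(E(1) + j(2)*5)*48 = -18*((1/2)*(-1 + 1)/1 + (-3 - 5/2*2)*5)*48 = -18*((1/2)*1*0 + (-3 - 5)*5)*48 = -18*(0 - 8*5)*48 = -18*(0 - 40)*48 = -18*(-40)*48 = 720*48 = 34560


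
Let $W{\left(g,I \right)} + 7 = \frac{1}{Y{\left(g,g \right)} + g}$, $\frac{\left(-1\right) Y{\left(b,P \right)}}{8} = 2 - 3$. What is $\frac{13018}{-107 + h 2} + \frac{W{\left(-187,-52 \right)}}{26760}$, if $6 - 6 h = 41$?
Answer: $- \frac{7794611191}{71052260} \approx -109.7$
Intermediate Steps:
$h = - \frac{35}{6}$ ($h = 1 - \frac{41}{6} = - \frac{35}{6} \approx -5.8333$)
$Y{\left(b,P \right)} = 8$ ($Y{\left(b,P \right)} = - 8 \left(2 - 3\right) = \left(-8\right) \left(-1\right) = 8$)
$W{\left(g,I \right)} = -7 + \frac{1}{8 + g}$
$\frac{13018}{-107 + h 2} + \frac{W{\left(-187,-52 \right)}}{26760} = \frac{13018}{-107 - \frac{35}{3}} + \frac{\frac{1}{8 - 187} \left(-55 - -1309\right)}{26760} = \frac{13018}{-107 - \frac{35}{3}} + \frac{-55 + 1309}{-179} \cdot \frac{1}{26760} = \frac{13018}{- \frac{356}{3}} + \left(- \frac{1}{179}\right) 1254 \cdot \frac{1}{26760} = 13018 \left(- \frac{3}{356}\right) - \frac{209}{798340} = - \frac{19527}{178} - \frac{209}{798340} = - \frac{7794611191}{71052260}$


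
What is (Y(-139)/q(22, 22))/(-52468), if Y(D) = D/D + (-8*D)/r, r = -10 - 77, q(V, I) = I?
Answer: 1025/100423752 ≈ 1.0207e-5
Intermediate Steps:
r = -87
Y(D) = 1 + 8*D/87 (Y(D) = D/D - 8*D/(-87) = 1 - 8*D*(-1/87) = 1 + 8*D/87)
(Y(-139)/q(22, 22))/(-52468) = ((1 + (8/87)*(-139))/22)/(-52468) = ((1 - 1112/87)*(1/22))*(-1/52468) = -1025/87*1/22*(-1/52468) = -1025/1914*(-1/52468) = 1025/100423752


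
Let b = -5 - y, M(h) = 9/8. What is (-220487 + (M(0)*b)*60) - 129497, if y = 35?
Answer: -352684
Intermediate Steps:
M(h) = 9/8 (M(h) = 9*(⅛) = 9/8)
b = -40 (b = -5 - 1*35 = -5 - 35 = -40)
(-220487 + (M(0)*b)*60) - 129497 = (-220487 + ((9/8)*(-40))*60) - 129497 = (-220487 - 45*60) - 129497 = (-220487 - 2700) - 129497 = -223187 - 129497 = -352684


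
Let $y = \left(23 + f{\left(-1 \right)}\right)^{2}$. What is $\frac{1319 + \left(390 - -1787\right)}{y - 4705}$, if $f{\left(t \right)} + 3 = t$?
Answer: $- \frac{437}{543} \approx -0.80479$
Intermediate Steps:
$f{\left(t \right)} = -3 + t$
$y = 361$ ($y = \left(23 - 4\right)^{2} = 19^{2} = 361$)
$\frac{1319 + \left(390 - -1787\right)}{y - 4705} = \frac{1319 + \left(390 - -1787\right)}{361 - 4705} = \frac{1319 + \left(390 + 1787\right)}{-4344} = \left(1319 + 2177\right) \left(- \frac{1}{4344}\right) = 3496 \left(- \frac{1}{4344}\right) = - \frac{437}{543}$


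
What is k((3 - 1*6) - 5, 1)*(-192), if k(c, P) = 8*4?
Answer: -6144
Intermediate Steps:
k(c, P) = 32
k((3 - 1*6) - 5, 1)*(-192) = 32*(-192) = -6144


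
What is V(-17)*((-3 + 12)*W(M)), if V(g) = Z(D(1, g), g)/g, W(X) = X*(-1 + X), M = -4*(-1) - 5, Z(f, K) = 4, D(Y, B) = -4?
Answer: -72/17 ≈ -4.2353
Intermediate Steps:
M = -1 (M = 4 - 5 = -1)
V(g) = 4/g
V(-17)*((-3 + 12)*W(M)) = (4/(-17))*((-3 + 12)*(-(-1 - 1))) = (4*(-1/17))*(9*(-1*(-2))) = -36*2/17 = -4/17*18 = -72/17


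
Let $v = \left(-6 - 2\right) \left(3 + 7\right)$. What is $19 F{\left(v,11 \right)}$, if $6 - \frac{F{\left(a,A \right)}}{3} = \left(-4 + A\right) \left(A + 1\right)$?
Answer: $-4446$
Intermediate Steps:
$v = -80$ ($v = \left(-8\right) 10 = -80$)
$F{\left(a,A \right)} = 18 - 3 \left(1 + A\right) \left(-4 + A\right)$ ($F{\left(a,A \right)} = 18 - 3 \left(-4 + A\right) \left(A + 1\right) = 18 - 3 \left(-4 + A\right) \left(1 + A\right) = 18 - 3 \left(1 + A\right) \left(-4 + A\right)$)
$19 F{\left(v,11 \right)} = 19 \left(30 - 3 \cdot 11^{2} + 9 \cdot 11\right) = 19 \left(30 - 363 + 99\right) = 19 \left(-234\right) = -4446$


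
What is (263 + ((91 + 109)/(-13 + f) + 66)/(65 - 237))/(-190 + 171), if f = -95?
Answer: -304910/22059 ≈ -13.822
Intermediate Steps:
(263 + ((91 + 109)/(-13 + f) + 66)/(65 - 237))/(-190 + 171) = (263 + ((91 + 109)/(-13 - 95) + 66)/(65 - 237))/(-190 + 171) = (263 + (200/(-108) + 66)/(-172))/(-19) = (263 + (200*(-1/108) + 66)*(-1/172))*(-1/19) = (263 + (-50/27 + 66)*(-1/172))*(-1/19) = (263 + (1732/27)*(-1/172))*(-1/19) = (263 - 433/1161)*(-1/19) = (304910/1161)*(-1/19) = -304910/22059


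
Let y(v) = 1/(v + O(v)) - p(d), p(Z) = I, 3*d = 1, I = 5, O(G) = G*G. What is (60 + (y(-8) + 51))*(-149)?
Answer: -884613/56 ≈ -15797.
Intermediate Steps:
O(G) = G**2
d = 1/3 (d = (1/3)*1 = 1/3 ≈ 0.33333)
p(Z) = 5
y(v) = -5 + 1/(v + v**2) (y(v) = 1/(v + v**2) - 1*5 = 1/(v + v**2) - 5 = -5 + 1/(v + v**2))
(60 + (y(-8) + 51))*(-149) = (60 + ((1 - 5*(-8) - 5*(-8)**2)/((-8)*(1 - 8)) + 51))*(-149) = (60 + (-1/8*(1 + 40 - 5*64)/(-7) + 51))*(-149) = (60 + (-1/8*(-1/7)*(1 + 40 - 320) + 51))*(-149) = (60 + (-1/8*(-1/7)*(-279) + 51))*(-149) = (60 + (-279/56 + 51))*(-149) = (60 + 2577/56)*(-149) = (5937/56)*(-149) = -884613/56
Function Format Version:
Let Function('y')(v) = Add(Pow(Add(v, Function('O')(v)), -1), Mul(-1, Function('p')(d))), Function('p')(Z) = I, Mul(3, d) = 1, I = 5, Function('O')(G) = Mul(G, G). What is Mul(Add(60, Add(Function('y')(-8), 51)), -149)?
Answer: Rational(-884613, 56) ≈ -15797.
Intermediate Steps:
Function('O')(G) = Pow(G, 2)
d = Rational(1, 3) (d = Mul(Rational(1, 3), 1) = Rational(1, 3) ≈ 0.33333)
Function('p')(Z) = 5
Function('y')(v) = Add(-5, Pow(Add(v, Pow(v, 2)), -1)) (Function('y')(v) = Add(Pow(Add(v, Pow(v, 2)), -1), Mul(-1, 5)) = Add(Pow(Add(v, Pow(v, 2)), -1), -5) = Add(-5, Pow(Add(v, Pow(v, 2)), -1)))
Mul(Add(60, Add(Function('y')(-8), 51)), -149) = Mul(Add(60, Add(Mul(Pow(-8, -1), Pow(Add(1, -8), -1), Add(1, Mul(-5, -8), Mul(-5, Pow(-8, 2)))), 51)), -149) = Mul(Add(60, Add(Mul(Rational(-1, 8), Pow(-7, -1), Add(1, 40, Mul(-5, 64))), 51)), -149) = Mul(Add(60, Add(Mul(Rational(-1, 8), Rational(-1, 7), Add(1, 40, -320)), 51)), -149) = Mul(Add(60, Add(Mul(Rational(-1, 8), Rational(-1, 7), -279), 51)), -149) = Mul(Add(60, Add(Rational(-279, 56), 51)), -149) = Mul(Add(60, Rational(2577, 56)), -149) = Mul(Rational(5937, 56), -149) = Rational(-884613, 56)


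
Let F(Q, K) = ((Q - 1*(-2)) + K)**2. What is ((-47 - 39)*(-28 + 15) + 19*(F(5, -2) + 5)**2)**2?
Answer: 331895524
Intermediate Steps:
F(Q, K) = (2 + K + Q)**2 (F(Q, K) = ((Q + 2) + K)**2 = ((2 + Q) + K)**2 = (2 + K + Q)**2)
((-47 - 39)*(-28 + 15) + 19*(F(5, -2) + 5)**2)**2 = ((-47 - 39)*(-28 + 15) + 19*((2 - 2 + 5)**2 + 5)**2)**2 = (-86*(-13) + 19*(5**2 + 5)**2)**2 = (1118 + 19*(25 + 5)**2)**2 = (1118 + 19*30**2)**2 = (1118 + 19*900)**2 = (1118 + 17100)**2 = 18218**2 = 331895524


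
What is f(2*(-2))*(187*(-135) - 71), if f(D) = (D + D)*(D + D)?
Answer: -1620224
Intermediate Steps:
f(D) = 4*D² (f(D) = (2*D)*(2*D) = 4*D²)
f(2*(-2))*(187*(-135) - 71) = (4*(2*(-2))²)*(187*(-135) - 71) = (4*(-4)²)*(-25245 - 71) = (4*16)*(-25316) = 64*(-25316) = -1620224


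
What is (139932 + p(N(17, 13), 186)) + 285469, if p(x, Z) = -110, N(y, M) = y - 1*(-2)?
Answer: 425291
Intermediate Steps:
N(y, M) = 2 + y (N(y, M) = y + 2 = 2 + y)
(139932 + p(N(17, 13), 186)) + 285469 = (139932 - 110) + 285469 = 139822 + 285469 = 425291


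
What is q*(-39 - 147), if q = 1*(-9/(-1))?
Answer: -1674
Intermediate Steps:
q = 9 (q = 1*(-9*(-1)) = 1*9 = 9)
q*(-39 - 147) = 9*(-39 - 147) = 9*(-186) = -1674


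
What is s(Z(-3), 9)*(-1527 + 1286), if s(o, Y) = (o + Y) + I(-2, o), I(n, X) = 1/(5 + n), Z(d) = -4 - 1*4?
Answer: -964/3 ≈ -321.33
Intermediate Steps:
Z(d) = -8 (Z(d) = -4 - 4 = -8)
s(o, Y) = ⅓ + Y + o (s(o, Y) = (o + Y) + 1/(5 - 2) = (Y + o) + 1/3 = (Y + o) + ⅓ = ⅓ + Y + o)
s(Z(-3), 9)*(-1527 + 1286) = (⅓ + 9 - 8)*(-1527 + 1286) = (4/3)*(-241) = -964/3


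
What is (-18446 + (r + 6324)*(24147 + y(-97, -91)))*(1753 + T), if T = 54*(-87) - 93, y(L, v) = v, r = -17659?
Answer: 828441959828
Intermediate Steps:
T = -4791 (T = -4698 - 93 = -4791)
(-18446 + (r + 6324)*(24147 + y(-97, -91)))*(1753 + T) = (-18446 + (-17659 + 6324)*(24147 - 91))*(1753 - 4791) = (-18446 - 11335*24056)*(-3038) = (-18446 - 272674760)*(-3038) = -272693206*(-3038) = 828441959828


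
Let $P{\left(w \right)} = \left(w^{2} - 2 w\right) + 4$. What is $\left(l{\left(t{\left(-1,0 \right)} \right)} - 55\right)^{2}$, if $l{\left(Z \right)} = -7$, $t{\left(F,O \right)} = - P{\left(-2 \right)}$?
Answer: $3844$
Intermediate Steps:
$P{\left(w \right)} = 4 + w^{2} - 2 w$
$t{\left(F,O \right)} = -12$ ($t{\left(F,O \right)} = - (4 + \left(-2\right)^{2} - -4) = - (4 + 4 + 4) = \left(-1\right) 12 = -12$)
$\left(l{\left(t{\left(-1,0 \right)} \right)} - 55\right)^{2} = \left(-7 - 55\right)^{2} = \left(-62\right)^{2} = 3844$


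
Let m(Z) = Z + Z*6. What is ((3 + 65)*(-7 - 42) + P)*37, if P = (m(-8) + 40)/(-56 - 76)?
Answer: -4068224/33 ≈ -1.2328e+5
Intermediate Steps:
m(Z) = 7*Z (m(Z) = Z + 6*Z = 7*Z)
P = 4/33 (P = (7*(-8) + 40)/(-56 - 76) = (-56 + 40)/(-132) = -16*(-1/132) = 4/33 ≈ 0.12121)
((3 + 65)*(-7 - 42) + P)*37 = ((3 + 65)*(-7 - 42) + 4/33)*37 = (68*(-49) + 4/33)*37 = (-3332 + 4/33)*37 = -109952/33*37 = -4068224/33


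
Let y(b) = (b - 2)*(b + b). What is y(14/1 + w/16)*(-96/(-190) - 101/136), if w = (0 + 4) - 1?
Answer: -27152151/330752 ≈ -82.092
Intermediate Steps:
w = 3 (w = 4 - 1 = 3)
y(b) = 2*b*(-2 + b) (y(b) = (-2 + b)*(2*b) = 2*b*(-2 + b))
y(14/1 + w/16)*(-96/(-190) - 101/136) = (2*(14/1 + 3/16)*(-2 + (14/1 + 3/16)))*(-96/(-190) - 101/136) = (2*(14*1 + 3*(1/16))*(-2 + (14*1 + 3*(1/16))))*(-96*(-1/190) - 101*1/136) = (2*(14 + 3/16)*(-2 + (14 + 3/16)))*(48/95 - 101/136) = (2*(227/16)*(-2 + 227/16))*(-3067/12920) = (2*(227/16)*(195/16))*(-3067/12920) = (44265/128)*(-3067/12920) = -27152151/330752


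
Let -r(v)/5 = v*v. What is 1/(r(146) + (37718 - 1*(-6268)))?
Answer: -1/62594 ≈ -1.5976e-5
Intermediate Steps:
r(v) = -5*v² (r(v) = -5*v*v = -5*v²)
1/(r(146) + (37718 - 1*(-6268))) = 1/(-5*146² + (37718 - 1*(-6268))) = 1/(-5*21316 + (37718 + 6268)) = 1/(-106580 + 43986) = 1/(-62594) = -1/62594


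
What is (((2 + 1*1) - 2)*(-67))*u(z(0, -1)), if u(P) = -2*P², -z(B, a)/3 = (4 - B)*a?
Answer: 19296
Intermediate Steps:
z(B, a) = -3*a*(4 - B) (z(B, a) = -3*(4 - B)*a = -3*a*(4 - B))
(((2 + 1*1) - 2)*(-67))*u(z(0, -1)) = (((2 + 1*1) - 2)*(-67))*(-2*9*(-4 + 0)²) = (((2 + 1) - 2)*(-67))*(-2*(3*(-1)*(-4))²) = ((3 - 2)*(-67))*(-2*12²) = (1*(-67))*(-2*144) = -67*(-288) = 19296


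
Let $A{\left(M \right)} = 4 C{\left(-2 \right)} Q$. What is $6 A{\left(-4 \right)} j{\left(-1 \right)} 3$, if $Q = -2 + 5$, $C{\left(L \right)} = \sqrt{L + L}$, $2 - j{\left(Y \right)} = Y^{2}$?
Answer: $432 i \approx 432.0 i$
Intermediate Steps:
$j{\left(Y \right)} = 2 - Y^{2}$
$C{\left(L \right)} = \sqrt{2} \sqrt{L}$ ($C{\left(L \right)} = \sqrt{2 L} = \sqrt{2} \sqrt{L}$)
$Q = 3$
$A{\left(M \right)} = 24 i$ ($A{\left(M \right)} = 4 \sqrt{2} \sqrt{-2} \cdot 3 = 4 \sqrt{2} i \sqrt{2} \cdot 3 = 4 \cdot 2 i 3 = 8 i 3 = 24 i$)
$6 A{\left(-4 \right)} j{\left(-1 \right)} 3 = 6 \cdot 24 i \left(2 - \left(-1\right)^{2}\right) 3 = 144 i \left(2 - 1\right) 3 = 144 i 1 \cdot 3 = 144 i 3 = 432 i$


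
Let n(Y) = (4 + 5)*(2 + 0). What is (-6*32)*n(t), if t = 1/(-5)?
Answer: -3456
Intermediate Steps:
t = -⅕ ≈ -0.20000
n(Y) = 18 (n(Y) = 9*2 = 18)
(-6*32)*n(t) = -6*32*18 = -192*18 = -3456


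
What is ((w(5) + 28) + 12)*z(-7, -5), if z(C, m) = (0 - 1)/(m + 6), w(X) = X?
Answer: -45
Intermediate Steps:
z(C, m) = -1/(6 + m)
((w(5) + 28) + 12)*z(-7, -5) = ((5 + 28) + 12)*(-1/(6 - 5)) = (33 + 12)*(-1/1) = 45*(-1*1) = 45*(-1) = -45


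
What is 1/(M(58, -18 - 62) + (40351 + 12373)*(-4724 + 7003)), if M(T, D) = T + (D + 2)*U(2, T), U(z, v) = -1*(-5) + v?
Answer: 1/120153140 ≈ 8.3227e-9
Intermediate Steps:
U(z, v) = 5 + v
M(T, D) = T + (2 + D)*(5 + T) (M(T, D) = T + (D + 2)*(5 + T) = T + (2 + D)*(5 + T))
1/(M(58, -18 - 62) + (40351 + 12373)*(-4724 + 7003)) = 1/((10 + 3*58 + (-18 - 62)*(5 + 58)) + (40351 + 12373)*(-4724 + 7003)) = 1/((10 + 174 - 80*63) + 52724*2279) = 1/((10 + 174 - 5040) + 120157996) = 1/(-4856 + 120157996) = 1/120153140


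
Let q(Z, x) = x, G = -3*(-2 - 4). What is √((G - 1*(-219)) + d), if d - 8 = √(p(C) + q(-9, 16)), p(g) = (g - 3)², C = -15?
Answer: √(245 + 2*√85) ≈ 16.231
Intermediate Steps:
G = 18 (G = -3*(-6) = 18)
p(g) = (-3 + g)²
d = 8 + 2*√85 (d = 8 + √((-3 - 15)² + 16) = 8 + √((-18)² + 16) = 8 + √(324 + 16) = 8 + √340 = 8 + 2*√85 ≈ 26.439)
√((G - 1*(-219)) + d) = √((18 - 1*(-219)) + (8 + 2*√85)) = √((18 + 219) + (8 + 2*√85)) = √(237 + (8 + 2*√85)) = √(245 + 2*√85)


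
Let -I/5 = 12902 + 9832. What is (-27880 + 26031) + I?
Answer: -115519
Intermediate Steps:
I = -113670 (I = -5*(12902 + 9832) = -5*22734 = -113670)
(-27880 + 26031) + I = (-27880 + 26031) - 113670 = -1849 - 113670 = -115519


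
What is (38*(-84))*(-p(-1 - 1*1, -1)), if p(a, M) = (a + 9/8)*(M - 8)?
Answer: 25137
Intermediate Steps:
p(a, M) = (-8 + M)*(9/8 + a) (p(a, M) = (a + 9*(⅛))*(-8 + M) = (a + 9/8)*(-8 + M) = (9/8 + a)*(-8 + M) = (-8 + M)*(9/8 + a))
(38*(-84))*(-p(-1 - 1*1, -1)) = (38*(-84))*(-(-9 - 8*(-1 - 1*1) + (9/8)*(-1) - (-1 - 1*1))) = -(-3192)*(-9 - 8*(-1 - 1) - 9/8 - (-1 - 1)) = -(-3192)*(-9 - 8*(-2) - 9/8 - 1*(-2)) = -(-3192)*(-9 + 16 - 9/8 + 2) = -(-3192)*63/8 = -3192*(-63/8) = 25137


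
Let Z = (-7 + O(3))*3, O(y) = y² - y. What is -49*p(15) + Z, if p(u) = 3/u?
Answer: -64/5 ≈ -12.800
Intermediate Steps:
Z = -3 (Z = (-7 + 3*(-1 + 3))*3 = (-7 + 3*2)*3 = (-7 + 6)*3 = -1*3 = -3)
-49*p(15) + Z = -147/15 - 3 = -49*⅕ - 3 = -49/5 - 3 = -64/5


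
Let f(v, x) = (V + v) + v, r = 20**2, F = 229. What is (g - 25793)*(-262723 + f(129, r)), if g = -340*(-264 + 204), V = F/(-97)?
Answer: 137302188262/97 ≈ 1.4155e+9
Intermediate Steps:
V = -229/97 (V = 229/(-97) = 229*(-1/97) = -229/97 ≈ -2.3608)
r = 400
f(v, x) = -229/97 + 2*v (f(v, x) = (-229/97 + v) + v = -229/97 + 2*v)
g = 20400 (g = -340*(-60) = 20400)
(g - 25793)*(-262723 + f(129, r)) = (20400 - 25793)*(-262723 + (-229/97 + 2*129)) = -5393*(-262723 + (-229/97 + 258)) = -5393*(-262723 + 24797/97) = -5393*(-25459334/97) = 137302188262/97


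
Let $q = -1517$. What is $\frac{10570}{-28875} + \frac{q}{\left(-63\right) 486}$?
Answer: $- \frac{2665037}{8419950} \approx -0.31651$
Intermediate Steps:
$\frac{10570}{-28875} + \frac{q}{\left(-63\right) 486} = \frac{10570}{-28875} - \frac{1517}{\left(-63\right) 486} = 10570 \left(- \frac{1}{28875}\right) - \frac{1517}{-30618} = - \frac{302}{825} - - \frac{1517}{30618} = - \frac{302}{825} + \frac{1517}{30618} = - \frac{2665037}{8419950}$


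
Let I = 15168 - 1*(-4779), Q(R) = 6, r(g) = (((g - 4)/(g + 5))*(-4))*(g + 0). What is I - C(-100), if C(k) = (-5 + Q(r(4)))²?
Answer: 19946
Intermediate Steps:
r(g) = -4*g*(-4 + g)/(5 + g) (r(g) = (((-4 + g)/(5 + g))*(-4))*g = (-4*(-4 + g)/(5 + g))*g = -4*g*(-4 + g)/(5 + g))
I = 19947 (I = 15168 + 4779 = 19947)
C(k) = 1 (C(k) = (-5 + 6)² = 1² = 1)
I - C(-100) = 19947 - 1*1 = 19947 - 1 = 19946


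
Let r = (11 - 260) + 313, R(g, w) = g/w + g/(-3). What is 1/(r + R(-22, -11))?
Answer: 3/220 ≈ 0.013636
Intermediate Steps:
R(g, w) = -g/3 + g/w (R(g, w) = g/w + g*(-⅓) = g/w - g/3 = -g/3 + g/w)
r = 64 (r = -249 + 313 = 64)
1/(r + R(-22, -11)) = 1/(64 + (-⅓*(-22) - 22/(-11))) = 1/(64 + (22/3 - 22*(-1/11))) = 1/(64 + (22/3 + 2)) = 1/(64 + 28/3) = 1/(220/3) = 3/220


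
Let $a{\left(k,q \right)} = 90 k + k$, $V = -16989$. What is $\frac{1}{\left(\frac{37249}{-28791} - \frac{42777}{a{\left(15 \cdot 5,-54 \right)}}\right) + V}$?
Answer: $- \frac{9357075}{159038100367} \approx -5.8835 \cdot 10^{-5}$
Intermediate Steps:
$a{\left(k,q \right)} = 91 k$
$\frac{1}{\left(\frac{37249}{-28791} - \frac{42777}{a{\left(15 \cdot 5,-54 \right)}}\right) + V} = \frac{1}{\left(\frac{37249}{-28791} - \frac{42777}{91 \cdot 15 \cdot 5}\right) - 16989} = \frac{1}{\left(37249 \left(- \frac{1}{28791}\right) - \frac{42777}{91 \cdot 75}\right) - 16989} = \frac{1}{\left(- \frac{37249}{28791} - \frac{42777}{6825}\right) - 16989} = \frac{1}{\left(- \frac{37249}{28791} - \frac{2037}{325}\right) - 16989} = \frac{1}{- \frac{70753192}{9357075} - 16989} = \frac{1}{- \frac{159038100367}{9357075}} = - \frac{9357075}{159038100367}$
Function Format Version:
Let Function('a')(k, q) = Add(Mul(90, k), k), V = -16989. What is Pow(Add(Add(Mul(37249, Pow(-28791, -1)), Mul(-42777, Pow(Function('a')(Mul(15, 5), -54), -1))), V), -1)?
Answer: Rational(-9357075, 159038100367) ≈ -5.8835e-5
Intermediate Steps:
Function('a')(k, q) = Mul(91, k)
Pow(Add(Add(Mul(37249, Pow(-28791, -1)), Mul(-42777, Pow(Function('a')(Mul(15, 5), -54), -1))), V), -1) = Pow(Add(Add(Mul(37249, Pow(-28791, -1)), Mul(-42777, Pow(Mul(91, Mul(15, 5)), -1))), -16989), -1) = Pow(Add(Add(Mul(37249, Rational(-1, 28791)), Mul(-42777, Pow(Mul(91, 75), -1))), -16989), -1) = Pow(Add(Add(Rational(-37249, 28791), Mul(-42777, Pow(6825, -1))), -16989), -1) = Pow(Add(Add(Rational(-37249, 28791), Mul(-42777, Rational(1, 6825))), -16989), -1) = Pow(Add(Add(Rational(-37249, 28791), Rational(-2037, 325)), -16989), -1) = Pow(Add(Rational(-70753192, 9357075), -16989), -1) = Pow(Rational(-159038100367, 9357075), -1) = Rational(-9357075, 159038100367)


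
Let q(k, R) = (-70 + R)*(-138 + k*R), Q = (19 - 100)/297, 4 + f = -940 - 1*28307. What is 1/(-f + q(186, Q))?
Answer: 121/5144119 ≈ 2.3522e-5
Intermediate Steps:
f = -29251 (f = -4 + (-940 - 1*28307) = -4 + (-940 - 28307) = -4 - 29247 = -29251)
Q = -3/11 (Q = -81*1/297 = -3/11 ≈ -0.27273)
q(k, R) = (-138 + R*k)*(-70 + R) (q(k, R) = (-70 + R)*(-138 + R*k) = (-138 + R*k)*(-70 + R))
1/(-f + q(186, Q)) = 1/(-1*(-29251) + (9660 - 138*(-3/11) + 186*(-3/11)**2 - 70*(-3/11)*186)) = 1/(29251 + (9660 + 414/11 + 186*(9/121) + 39060/11)) = 1/(29251 + (9660 + 414/11 + 1674/121 + 39060/11)) = 1/(29251 + 1604748/121) = 1/(5144119/121) = 121/5144119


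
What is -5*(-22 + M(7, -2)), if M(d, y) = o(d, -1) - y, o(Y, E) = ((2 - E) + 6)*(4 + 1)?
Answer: -125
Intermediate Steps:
o(Y, E) = 40 - 5*E (o(Y, E) = (8 - E)*5 = 40 - 5*E)
M(d, y) = 45 - y (M(d, y) = (40 - 5*(-1)) - y = (40 + 5) - y = 45 - y)
-5*(-22 + M(7, -2)) = -5*(-22 + (45 - 1*(-2))) = -5*(-22 + (45 + 2)) = -5*(-22 + 47) = -5*25 = -125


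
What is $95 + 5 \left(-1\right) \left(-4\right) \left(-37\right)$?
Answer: $-645$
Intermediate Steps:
$95 + 5 \left(-1\right) \left(-4\right) \left(-37\right) = 95 + \left(-5\right) \left(-4\right) \left(-37\right) = 95 + 20 \left(-37\right) = 95 - 740 = -645$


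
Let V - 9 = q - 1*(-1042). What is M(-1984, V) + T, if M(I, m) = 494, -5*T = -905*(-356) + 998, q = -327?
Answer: -320708/5 ≈ -64142.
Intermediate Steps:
V = 724 (V = 9 + (-327 - 1*(-1042)) = 9 + (-327 + 1042) = 9 + 715 = 724)
T = -323178/5 (T = -(-905*(-356) + 998)/5 = -(322180 + 998)/5 = -1/5*323178 = -323178/5 ≈ -64636.)
M(-1984, V) + T = 494 - 323178/5 = -320708/5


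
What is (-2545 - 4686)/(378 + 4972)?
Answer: -7231/5350 ≈ -1.3516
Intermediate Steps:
(-2545 - 4686)/(378 + 4972) = -7231/5350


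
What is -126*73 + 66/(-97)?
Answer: -892272/97 ≈ -9198.7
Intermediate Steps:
-126*73 + 66/(-97) = -9198 + 66*(-1/97) = -9198 - 66/97 = -892272/97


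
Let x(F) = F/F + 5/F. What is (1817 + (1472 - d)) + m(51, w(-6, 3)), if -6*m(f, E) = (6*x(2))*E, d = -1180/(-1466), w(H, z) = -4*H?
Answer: 2348675/733 ≈ 3204.2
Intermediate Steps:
d = 590/733 (d = -1180*(-1/1466) = 590/733 ≈ 0.80491)
x(F) = 1 + 5/F
m(f, E) = -7*E/2 (m(f, E) = -6*((5 + 2)/2)*E/6 = -6*((1/2)*7)*E/6 = -6*(7/2)*E/6 = -7*E/2)
(1817 + (1472 - d)) + m(51, w(-6, 3)) = (1817 + (1472 - 1*590/733)) - (-14)*(-6) = (1817 + (1472 - 590/733)) - 7/2*24 = (1817 + 1078386/733) - 84 = 2410247/733 - 84 = 2348675/733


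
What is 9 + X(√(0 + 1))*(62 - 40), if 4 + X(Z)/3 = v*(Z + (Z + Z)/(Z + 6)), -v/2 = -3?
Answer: 1779/7 ≈ 254.14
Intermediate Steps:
v = 6 (v = -2*(-3) = 6)
X(Z) = -12 + 18*Z + 36*Z/(6 + Z) (X(Z) = -12 + 3*(6*(Z + (Z + Z)/(Z + 6))) = -12 + 3*(6*(Z + (2*Z)/(6 + Z))) = -12 + 3*(6*(Z + 2*Z/(6 + Z))) = -12 + 3*(6*Z + 12*Z/(6 + Z)) = -12 + (18*Z + 36*Z/(6 + Z)) = -12 + 18*Z + 36*Z/(6 + Z))
9 + X(√(0 + 1))*(62 - 40) = 9 + (6*(-12 + 3*(√(0 + 1))² + 22*√(0 + 1))/(6 + √(0 + 1)))*(62 - 40) = 9 + (6*(-12 + 3*(√1)² + 22*√1)/(6 + √1))*22 = 9 + (6*(-12 + 3*1² + 22*1)/(6 + 1))*22 = 9 + (6*(-12 + 3*1 + 22)/7)*22 = 9 + (6*(⅐)*(-12 + 3 + 22))*22 = 9 + (6*(⅐)*13)*22 = 9 + (78/7)*22 = 9 + 1716/7 = 1779/7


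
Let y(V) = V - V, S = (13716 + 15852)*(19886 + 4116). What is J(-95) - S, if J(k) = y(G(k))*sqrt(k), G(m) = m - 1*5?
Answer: -709691136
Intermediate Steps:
S = 709691136 (S = 29568*24002 = 709691136)
G(m) = -5 + m (G(m) = m - 5 = -5 + m)
y(V) = 0
J(k) = 0 (J(k) = 0*sqrt(k) = 0)
J(-95) - S = 0 - 1*709691136 = 0 - 709691136 = -709691136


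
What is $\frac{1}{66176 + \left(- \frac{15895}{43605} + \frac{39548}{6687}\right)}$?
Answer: $\frac{381159}{25225693279} \approx 1.511 \cdot 10^{-5}$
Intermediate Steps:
$\frac{1}{66176 + \left(- \frac{15895}{43605} + \frac{39548}{6687}\right)} = \frac{1}{66176 + \left(\left(-15895\right) \frac{1}{43605} + 39548 \cdot \frac{1}{6687}\right)} = \frac{1}{66176 + \left(- \frac{187}{513} + \frac{39548}{6687}\right)} = \frac{1}{66176 + \frac{2115295}{381159}} = \frac{1}{\frac{25225693279}{381159}} = \frac{381159}{25225693279}$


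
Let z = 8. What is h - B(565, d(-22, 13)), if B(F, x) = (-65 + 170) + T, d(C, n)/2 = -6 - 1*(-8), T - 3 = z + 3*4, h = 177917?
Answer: 177789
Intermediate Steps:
T = 23 (T = 3 + (8 + 3*4) = 3 + (8 + 12) = 3 + 20 = 23)
d(C, n) = 4 (d(C, n) = 2*(-6 - 1*(-8)) = 2*(-6 + 8) = 2*2 = 4)
B(F, x) = 128 (B(F, x) = (-65 + 170) + 23 = 105 + 23 = 128)
h - B(565, d(-22, 13)) = 177917 - 1*128 = 177917 - 128 = 177789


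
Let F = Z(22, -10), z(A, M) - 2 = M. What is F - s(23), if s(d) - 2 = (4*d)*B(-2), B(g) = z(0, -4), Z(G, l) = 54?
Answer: 236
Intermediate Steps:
z(A, M) = 2 + M
F = 54
B(g) = -2 (B(g) = 2 - 4 = -2)
s(d) = 2 - 8*d (s(d) = 2 + (4*d)*(-2) = 2 - 8*d)
F - s(23) = 54 - (2 - 8*23) = 54 - (2 - 184) = 54 - 1*(-182) = 54 + 182 = 236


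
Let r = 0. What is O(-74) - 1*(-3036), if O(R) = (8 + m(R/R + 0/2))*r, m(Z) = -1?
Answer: 3036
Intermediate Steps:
O(R) = 0 (O(R) = (8 - 1)*0 = 7*0 = 0)
O(-74) - 1*(-3036) = 0 - 1*(-3036) = 0 + 3036 = 3036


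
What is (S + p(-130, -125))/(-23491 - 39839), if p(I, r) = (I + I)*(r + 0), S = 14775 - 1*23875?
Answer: -780/2111 ≈ -0.36949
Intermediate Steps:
S = -9100 (S = 14775 - 23875 = -9100)
p(I, r) = 2*I*r (p(I, r) = (2*I)*r = 2*I*r)
(S + p(-130, -125))/(-23491 - 39839) = (-9100 + 2*(-130)*(-125))/(-23491 - 39839) = (-9100 + 32500)/(-63330) = 23400*(-1/63330) = -780/2111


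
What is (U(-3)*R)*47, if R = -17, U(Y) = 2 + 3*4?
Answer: -11186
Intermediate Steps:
U(Y) = 14 (U(Y) = 2 + 12 = 14)
(U(-3)*R)*47 = (14*(-17))*47 = -238*47 = -11186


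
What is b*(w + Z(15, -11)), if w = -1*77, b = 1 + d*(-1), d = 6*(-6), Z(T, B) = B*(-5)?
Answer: -814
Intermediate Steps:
Z(T, B) = -5*B
d = -36
b = 37 (b = 1 - 36*(-1) = 1 + 36 = 37)
w = -77
b*(w + Z(15, -11)) = 37*(-77 - 5*(-11)) = 37*(-77 + 55) = 37*(-22) = -814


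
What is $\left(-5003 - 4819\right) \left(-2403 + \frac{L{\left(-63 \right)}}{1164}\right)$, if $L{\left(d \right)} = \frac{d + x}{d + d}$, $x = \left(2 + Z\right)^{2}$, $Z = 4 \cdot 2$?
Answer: $\frac{576933850673}{24444} \approx 2.3602 \cdot 10^{7}$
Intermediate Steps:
$Z = 8$
$x = 100$ ($x = \left(2 + 8\right)^{2} = 10^{2} = 100$)
$L{\left(d \right)} = \frac{100 + d}{2 d}$ ($L{\left(d \right)} = \frac{d + 100}{d + d} = \frac{100 + d}{2 d}$)
$\left(-5003 - 4819\right) \left(-2403 + \frac{L{\left(-63 \right)}}{1164}\right) = \left(-5003 - 4819\right) \left(-2403 + \frac{\frac{1}{2} \frac{1}{-63} \left(100 - 63\right)}{1164}\right) = - 9822 \left(-2403 + \frac{1}{2} \left(- \frac{1}{63}\right) 37 \cdot \frac{1}{1164}\right) = - 9822 \left(-2403 - \frac{37}{146664}\right) = \left(-9822\right) \left(- \frac{352433629}{146664}\right) = \frac{576933850673}{24444}$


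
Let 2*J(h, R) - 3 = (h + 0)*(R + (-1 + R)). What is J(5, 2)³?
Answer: 729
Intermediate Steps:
J(h, R) = 3/2 + h*(-1 + 2*R)/2 (J(h, R) = 3/2 + ((h + 0)*(R + (-1 + R)))/2 = 3/2 + (h*(-1 + 2*R))/2 = 3/2 + h*(-1 + 2*R)/2)
J(5, 2)³ = (3/2 - ½*5 + 2*5)³ = (3/2 - 5/2 + 10)³ = 9³ = 729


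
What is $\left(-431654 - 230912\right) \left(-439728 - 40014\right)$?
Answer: $317860737972$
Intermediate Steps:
$\left(-431654 - 230912\right) \left(-439728 - 40014\right) = \left(-431654 - 230912\right) \left(-479742\right) = \left(-662566\right) \left(-479742\right) = 317860737972$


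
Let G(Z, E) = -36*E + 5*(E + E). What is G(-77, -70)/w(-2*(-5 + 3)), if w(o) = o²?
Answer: 455/4 ≈ 113.75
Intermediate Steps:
G(Z, E) = -26*E (G(Z, E) = -36*E + 5*(2*E) = -36*E + 10*E = -26*E)
G(-77, -70)/w(-2*(-5 + 3)) = (-26*(-70))/((-2*(-5 + 3))²) = 1820/((-2*(-2))²) = 1820/(4²) = 1820/16 = 1820*(1/16) = 455/4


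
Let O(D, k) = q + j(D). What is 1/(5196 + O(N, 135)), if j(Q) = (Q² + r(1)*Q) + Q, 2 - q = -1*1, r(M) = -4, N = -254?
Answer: 1/70477 ≈ 1.4189e-5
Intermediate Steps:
q = 3 (q = 2 - (-1) = 2 - 1*(-1) = 2 + 1 = 3)
j(Q) = Q² - 3*Q (j(Q) = (Q² - 4*Q) + Q = Q² - 3*Q)
O(D, k) = 3 + D*(-3 + D)
1/(5196 + O(N, 135)) = 1/(5196 + (3 - 254*(-3 - 254))) = 1/(5196 + (3 - 254*(-257))) = 1/(5196 + (3 + 65278)) = 1/(5196 + 65281) = 1/70477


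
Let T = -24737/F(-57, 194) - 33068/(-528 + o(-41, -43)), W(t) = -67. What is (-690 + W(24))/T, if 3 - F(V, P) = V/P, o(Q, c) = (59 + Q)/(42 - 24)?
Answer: 254922021/2507930954 ≈ 0.10165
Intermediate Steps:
o(Q, c) = 59/18 + Q/18 (o(Q, c) = (59 + Q)/18 = (59 + Q)*(1/18) = 59/18 + Q/18)
F(V, P) = 3 - V/P
T = -2507930954/336753 (T = -24737/(3 - 1*(-57)/194) - 33068/(-528 + (59/18 + (1/18)*(-41))) = -24737/(3 - 1*(-57)*1/194) - 33068/(-528 + (59/18 - 41/18)) = -24737/(3 + 57/194) - 33068/(-528 + 1) = -24737/639/194 - 33068/(-527) = -24737*194/639 - 33068*(-1/527) = -4798978/639 + 33068/527 = -2507930954/336753 ≈ -7447.4)
(-690 + W(24))/T = (-690 - 67)/(-2507930954/336753) = -757*(-336753/2507930954) = 254922021/2507930954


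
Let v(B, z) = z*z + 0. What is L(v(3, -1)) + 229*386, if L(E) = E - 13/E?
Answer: 88382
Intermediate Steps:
v(B, z) = z² (v(B, z) = z² + 0 = z²)
L(v(3, -1)) + 229*386 = ((-1)² - 13/((-1)²)) + 229*386 = (1 - 13/1) + 88394 = (1 - 13*1) + 88394 = (1 - 13) + 88394 = -12 + 88394 = 88382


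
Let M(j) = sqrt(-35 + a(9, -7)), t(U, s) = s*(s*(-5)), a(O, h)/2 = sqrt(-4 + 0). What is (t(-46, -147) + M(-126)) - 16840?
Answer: -124885 + sqrt(-35 + 4*I) ≈ -1.2488e+5 + 5.9257*I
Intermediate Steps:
a(O, h) = 4*I (a(O, h) = 2*sqrt(-4 + 0) = 2*sqrt(-4) = 2*(2*I) = 4*I)
t(U, s) = -5*s**2 (t(U, s) = s*(-5*s) = -5*s**2)
M(j) = sqrt(-35 + 4*I)
(t(-46, -147) + M(-126)) - 16840 = (-5*(-147)**2 + sqrt(-35 + 4*I)) - 16840 = (-5*21609 + sqrt(-35 + 4*I)) - 16840 = (-108045 + sqrt(-35 + 4*I)) - 16840 = -124885 + sqrt(-35 + 4*I)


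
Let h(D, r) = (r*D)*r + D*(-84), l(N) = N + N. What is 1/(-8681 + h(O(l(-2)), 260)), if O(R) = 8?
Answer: 1/531447 ≈ 1.8817e-6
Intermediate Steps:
l(N) = 2*N
h(D, r) = -84*D + D*r² (h(D, r) = (D*r)*r - 84*D = D*r² - 84*D = -84*D + D*r²)
1/(-8681 + h(O(l(-2)), 260)) = 1/(-8681 + 8*(-84 + 260²)) = 1/(-8681 + 8*(-84 + 67600)) = 1/(-8681 + 8*67516) = 1/(-8681 + 540128) = 1/531447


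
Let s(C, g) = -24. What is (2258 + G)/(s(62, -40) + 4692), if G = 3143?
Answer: 5401/4668 ≈ 1.1570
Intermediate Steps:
(2258 + G)/(s(62, -40) + 4692) = (2258 + 3143)/(-24 + 4692) = 5401/4668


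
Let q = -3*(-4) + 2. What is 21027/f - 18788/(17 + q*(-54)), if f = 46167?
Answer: 294308183/11372471 ≈ 25.879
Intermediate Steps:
q = 14 (q = 12 + 2 = 14)
21027/f - 18788/(17 + q*(-54)) = 21027/46167 - 18788/(17 + 14*(-54)) = 21027*(1/46167) - 18788/(17 - 756) = 7009/15389 - 18788/(-739) = 7009/15389 - 18788*(-1/739) = 7009/15389 + 18788/739 = 294308183/11372471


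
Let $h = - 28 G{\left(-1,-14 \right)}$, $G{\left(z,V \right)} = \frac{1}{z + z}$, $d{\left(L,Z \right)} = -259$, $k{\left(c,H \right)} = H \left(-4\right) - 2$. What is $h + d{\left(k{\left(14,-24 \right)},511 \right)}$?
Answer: $-245$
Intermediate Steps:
$k{\left(c,H \right)} = -2 - 4 H$ ($k{\left(c,H \right)} = - 4 H - 2 = -2 - 4 H$)
$G{\left(z,V \right)} = \frac{1}{2 z}$
$h = 14$ ($h = - 28 \frac{1}{2 \left(-1\right)} = - 28 \cdot \frac{1}{2} \left(-1\right) = \left(-28\right) \left(- \frac{1}{2}\right) = 14$)
$h + d{\left(k{\left(14,-24 \right)},511 \right)} = 14 - 259 = -245$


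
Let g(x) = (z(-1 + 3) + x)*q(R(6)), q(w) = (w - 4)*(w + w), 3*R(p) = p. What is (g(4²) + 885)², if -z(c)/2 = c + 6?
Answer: 783225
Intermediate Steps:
R(p) = p/3
z(c) = -12 - 2*c (z(c) = -2*(c + 6) = -2*(6 + c) = -12 - 2*c)
q(w) = 2*w*(-4 + w) (q(w) = (-4 + w)*(2*w) = 2*w*(-4 + w))
g(x) = 128 - 8*x (g(x) = ((-12 - 2*(-1 + 3)) + x)*(2*((⅓)*6)*(-4 + (⅓)*6)) = ((-12 - 2*2) + x)*(2*2*(-4 + 2)) = ((-12 - 4) + x)*(2*2*(-2)) = (-16 + x)*(-8) = 128 - 8*x)
(g(4²) + 885)² = ((128 - 8*4²) + 885)² = ((128 - 8*16) + 885)² = ((128 - 128) + 885)² = (0 + 885)² = 885² = 783225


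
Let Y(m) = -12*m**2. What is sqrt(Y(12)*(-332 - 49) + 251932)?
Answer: 10*sqrt(9103) ≈ 954.10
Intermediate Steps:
sqrt(Y(12)*(-332 - 49) + 251932) = sqrt((-12*12**2)*(-332 - 49) + 251932) = sqrt(-12*144*(-381) + 251932) = sqrt(-1728*(-381) + 251932) = sqrt(658368 + 251932) = sqrt(910300) = 10*sqrt(9103)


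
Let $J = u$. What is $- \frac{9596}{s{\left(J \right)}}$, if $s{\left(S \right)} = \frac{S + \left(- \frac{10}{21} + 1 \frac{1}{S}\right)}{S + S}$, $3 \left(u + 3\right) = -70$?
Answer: $- \frac{209610226}{11135} \approx -18824.0$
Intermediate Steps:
$u = - \frac{79}{3}$ ($u = -3 + \frac{1}{3} \left(-70\right) = -3 - \frac{70}{3} = - \frac{79}{3} \approx -26.333$)
$J = - \frac{79}{3} \approx -26.333$
$s{\left(S \right)} = \frac{- \frac{10}{21} + S + \frac{1}{S}}{2 S}$ ($s{\left(S \right)} = \frac{S + \left(\left(-10\right) \frac{1}{21} + \frac{1}{S}\right)}{2 S} = \left(S - \left(\frac{10}{21} - \frac{1}{S}\right)\right) \frac{1}{2 S} = \left(- \frac{10}{21} + S + \frac{1}{S}\right) \frac{1}{2 S} = \frac{- \frac{10}{21} + S + \frac{1}{S}}{2 S}$)
$- \frac{9596}{s{\left(J \right)}} = - \frac{9596}{\frac{1}{42} \frac{1}{\frac{6241}{9}} \left(21 - - \frac{790}{3} + 21 \left(- \frac{79}{3}\right)^{2}\right)} = - \frac{9596}{\frac{1}{42} \cdot \frac{9}{6241} \left(21 + \frac{790}{3} + 21 \cdot \frac{6241}{9}\right)} = - \frac{9596}{\frac{1}{42} \cdot \frac{9}{6241} \left(21 + \frac{790}{3} + \frac{43687}{3}\right)} = - \frac{9596}{\frac{1}{42} \cdot \frac{9}{6241} \cdot \frac{44540}{3}} = - \frac{9596}{\frac{22270}{43687}} = \left(-9596\right) \frac{43687}{22270} = - \frac{209610226}{11135}$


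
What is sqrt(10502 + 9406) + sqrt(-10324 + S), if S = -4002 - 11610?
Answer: 6*sqrt(553) + 4*I*sqrt(1621) ≈ 141.1 + 161.05*I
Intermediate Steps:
S = -15612
sqrt(10502 + 9406) + sqrt(-10324 + S) = sqrt(10502 + 9406) + sqrt(-10324 - 15612) = sqrt(19908) + sqrt(-25936) = 6*sqrt(553) + 4*I*sqrt(1621)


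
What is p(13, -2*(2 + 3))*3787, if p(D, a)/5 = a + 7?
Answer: -56805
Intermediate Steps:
p(D, a) = 35 + 5*a (p(D, a) = 5*(a + 7) = 5*(7 + a) = 35 + 5*a)
p(13, -2*(2 + 3))*3787 = (35 + 5*(-2*(2 + 3)))*3787 = (35 + 5*(-2*5))*3787 = (35 + 5*(-10))*3787 = (35 - 50)*3787 = -15*3787 = -56805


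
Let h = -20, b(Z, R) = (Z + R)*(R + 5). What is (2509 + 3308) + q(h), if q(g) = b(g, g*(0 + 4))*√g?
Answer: 5817 + 15000*I*√5 ≈ 5817.0 + 33541.0*I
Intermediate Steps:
b(Z, R) = (5 + R)*(R + Z) (b(Z, R) = (R + Z)*(5 + R) = (5 + R)*(R + Z))
q(g) = √g*(20*g² + 25*g) (q(g) = ((g*(0 + 4))² + 5*(g*(0 + 4)) + 5*g + (g*(0 + 4))*g)*√g = ((g*4)² + 5*(g*4) + 5*g + (g*4)*g)*√g = ((4*g)² + 5*(4*g) + 5*g + (4*g)*g)*√g = (16*g² + 20*g + 5*g + 4*g²)*√g = (20*g² + 25*g)*√g = √g*(20*g² + 25*g))
(2509 + 3308) + q(h) = (2509 + 3308) + (-20)^(3/2)*(25 + 20*(-20)) = 5817 + (-40*I*√5)*(25 - 400) = 5817 - 40*I*√5*(-375) = 5817 + 15000*I*√5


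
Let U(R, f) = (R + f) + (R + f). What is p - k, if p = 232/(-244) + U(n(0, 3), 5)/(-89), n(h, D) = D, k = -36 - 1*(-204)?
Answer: -918210/5429 ≈ -169.13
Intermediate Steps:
k = 168 (k = -36 + 204 = 168)
U(R, f) = 2*R + 2*f
p = -6138/5429 (p = 232/(-244) + (2*3 + 2*5)/(-89) = 232*(-1/244) + (6 + 10)*(-1/89) = -58/61 + 16*(-1/89) = -58/61 - 16/89 = -6138/5429 ≈ -1.1306)
p - k = -6138/5429 - 1*168 = -6138/5429 - 168 = -918210/5429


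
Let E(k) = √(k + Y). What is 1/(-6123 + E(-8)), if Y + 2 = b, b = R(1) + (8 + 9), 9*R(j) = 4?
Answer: -55107/337420094 - 3*√67/337420094 ≈ -0.00016339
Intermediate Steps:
R(j) = 4/9 (R(j) = (⅑)*4 = 4/9)
b = 157/9 (b = 4/9 + (8 + 9) = 4/9 + 17 = 157/9 ≈ 17.444)
Y = 139/9 (Y = -2 + 157/9 = 139/9 ≈ 15.444)
E(k) = √(139/9 + k) (E(k) = √(k + 139/9) = √(139/9 + k))
1/(-6123 + E(-8)) = 1/(-6123 + √(139 + 9*(-8))/3) = 1/(-6123 + √(139 - 72)/3) = 1/(-6123 + √67/3)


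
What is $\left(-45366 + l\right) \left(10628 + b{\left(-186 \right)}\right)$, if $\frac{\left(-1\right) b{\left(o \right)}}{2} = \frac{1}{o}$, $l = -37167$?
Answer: $- \frac{27192009955}{31} \approx -8.7716 \cdot 10^{8}$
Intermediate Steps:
$b{\left(o \right)} = - \frac{2}{o}$
$\left(-45366 + l\right) \left(10628 + b{\left(-186 \right)}\right) = \left(-45366 - 37167\right) \left(10628 - \frac{2}{-186}\right) = - 82533 \left(10628 - - \frac{1}{93}\right) = - 82533 \left(10628 + \frac{1}{93}\right) = \left(-82533\right) \frac{988405}{93} = - \frac{27192009955}{31}$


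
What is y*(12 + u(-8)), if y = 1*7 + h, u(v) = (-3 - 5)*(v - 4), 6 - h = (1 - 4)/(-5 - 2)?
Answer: 9504/7 ≈ 1357.7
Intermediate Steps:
h = 39/7 (h = 6 - (1 - 4)/(-5 - 2) = 6 - (-3)/(-7) = 6 - (-3)*(-1)/7 = 6 - 1*3/7 = 6 - 3/7 = 39/7 ≈ 5.5714)
u(v) = 32 - 8*v (u(v) = -8*(-4 + v) = 32 - 8*v)
y = 88/7 (y = 1*7 + 39/7 = 7 + 39/7 = 88/7 ≈ 12.571)
y*(12 + u(-8)) = 88*(12 + (32 - 8*(-8)))/7 = 88*(12 + (32 + 64))/7 = 88*(12 + 96)/7 = (88/7)*108 = 9504/7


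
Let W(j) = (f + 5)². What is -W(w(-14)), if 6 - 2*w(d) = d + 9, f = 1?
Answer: -36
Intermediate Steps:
w(d) = -3/2 - d/2 (w(d) = 3 - (d + 9)/2 = 3 - (9 + d)/2 = 3 + (-9/2 - d/2) = -3/2 - d/2)
W(j) = 36 (W(j) = (1 + 5)² = 6² = 36)
-W(w(-14)) = -1*36 = -36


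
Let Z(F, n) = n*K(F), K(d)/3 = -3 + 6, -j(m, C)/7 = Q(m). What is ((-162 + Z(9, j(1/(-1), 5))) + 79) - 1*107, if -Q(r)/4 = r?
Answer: -442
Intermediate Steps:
Q(r) = -4*r
j(m, C) = 28*m (j(m, C) = -(-28)*m = 28*m)
K(d) = 9 (K(d) = 3*(-3 + 6) = 3*3 = 9)
Z(F, n) = 9*n (Z(F, n) = n*9 = 9*n)
((-162 + Z(9, j(1/(-1), 5))) + 79) - 1*107 = ((-162 + 9*(28/(-1))) + 79) - 1*107 = ((-162 + 9*(28*(-1))) + 79) - 107 = ((-162 + 9*(-28)) + 79) - 107 = ((-162 - 252) + 79) - 107 = (-414 + 79) - 107 = -335 - 107 = -442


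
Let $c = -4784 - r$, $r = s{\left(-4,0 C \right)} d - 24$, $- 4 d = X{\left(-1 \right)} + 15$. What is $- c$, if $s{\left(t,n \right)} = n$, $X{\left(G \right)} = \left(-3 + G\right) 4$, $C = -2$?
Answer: $4760$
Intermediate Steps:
$X{\left(G \right)} = -12 + 4 G$
$d = \frac{1}{4}$ ($d = - \frac{\left(-12 + 4 \left(-1\right)\right) + 15}{4} = - \frac{\left(-12 - 4\right) + 15}{4} = - \frac{-16 + 15}{4} = \left(- \frac{1}{4}\right) \left(-1\right) = \frac{1}{4} \approx 0.25$)
$r = -24$ ($r = 0 \left(-2\right) \frac{1}{4} - 24 = 0 \cdot \frac{1}{4} - 24 = 0 - 24 = -24$)
$c = -4760$ ($c = -4784 - -24 = -4784 + 24 = -4760$)
$- c = \left(-1\right) \left(-4760\right) = 4760$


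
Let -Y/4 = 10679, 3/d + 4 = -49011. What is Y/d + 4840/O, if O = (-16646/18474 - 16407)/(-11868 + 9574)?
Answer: 14423853310751420/20667243 ≈ 6.9791e+8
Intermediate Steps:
d = -3/49015 (d = 3/(-4 - 49011) = 3/(-49015) = 3*(-1/49015) = -3/49015 ≈ -6.1206e-5)
Y = -42716 (Y = -4*10679 = -42716)
O = 75779891/10594839 (O = (-16646*1/18474 - 16407)/(-2294) = (-8323/9237 - 16407)*(-1/2294) = -151559782/9237*(-1/2294) = 75779891/10594839 ≈ 7.1525)
Y/d + 4840/O = -42716/(-3/49015) + 4840/(75779891/10594839) = -42716*(-49015/3) + 4840*(10594839/75779891) = 2093724740/3 + 4661729160/6889081 = 14423853310751420/20667243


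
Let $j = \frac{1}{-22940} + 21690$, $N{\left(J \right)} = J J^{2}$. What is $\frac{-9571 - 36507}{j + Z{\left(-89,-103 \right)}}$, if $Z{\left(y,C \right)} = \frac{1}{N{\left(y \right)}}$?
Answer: $- \frac{745172902691080}{350770437645491} \approx -2.1244$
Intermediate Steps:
$N{\left(J \right)} = J^{3}$
$Z{\left(y,C \right)} = \frac{1}{y^{3}}$
$j = \frac{497568599}{22940}$ ($j = - \frac{1}{22940} + 21690 = \frac{497568599}{22940} \approx 21690.0$)
$\frac{-9571 - 36507}{j + Z{\left(-89,-103 \right)}} = \frac{-9571 - 36507}{\frac{497568599}{22940} + \frac{1}{-704969}} = - \frac{46078}{\frac{497568599}{22940} - \frac{1}{704969}} = - \frac{46078}{\frac{350770437645491}{16171988860}} = \left(-46078\right) \frac{16171988860}{350770437645491} = - \frac{745172902691080}{350770437645491}$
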